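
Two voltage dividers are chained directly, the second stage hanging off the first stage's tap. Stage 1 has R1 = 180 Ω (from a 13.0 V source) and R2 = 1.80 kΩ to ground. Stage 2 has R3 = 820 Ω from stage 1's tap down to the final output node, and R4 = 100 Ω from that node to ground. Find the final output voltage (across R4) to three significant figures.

V_out ≈ 1.09 V

Stage 2 presents R3+R4 = 920.0 Ω as a load on stage 1's tap.
Stage 1's lower leg becomes R2‖(R3+R4) = 608.8 Ω, so V_mid = 13.0 × 608.8/788.8 = 10.03 V.
Stage 2 is itself unloaded: V_out = V_mid × R4/(R3+R4) = 10.03 × 100/920.0 = 1.09 V.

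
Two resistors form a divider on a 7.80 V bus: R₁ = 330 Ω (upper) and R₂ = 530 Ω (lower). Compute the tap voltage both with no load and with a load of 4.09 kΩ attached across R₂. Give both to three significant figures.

Unloaded: 4.81 V; loaded: 4.58 V

Open-circuit: V = 7.80 × 530/(330 + 530) = 4.81 V.
With the load, R₂ becomes R₂‖R_L = 469.2 Ω, so V = 7.80 × 469.2/799.2 = 4.58 V.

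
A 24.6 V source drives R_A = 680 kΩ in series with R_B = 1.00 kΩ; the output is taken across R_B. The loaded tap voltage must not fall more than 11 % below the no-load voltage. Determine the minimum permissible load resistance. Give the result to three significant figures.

Output resistance R_th = R_A‖R_B = (680000 × 1000)/681000 = 998.5 Ω.
The fractional drop is R_th/(R_th + R_L); requiring this ≤ 0.110 gives R_L ≥ R_th(1/0.110 − 1) = 998.5 × 8.091 = 8.08 kΩ.

R_L(min) ≈ 8.08 kΩ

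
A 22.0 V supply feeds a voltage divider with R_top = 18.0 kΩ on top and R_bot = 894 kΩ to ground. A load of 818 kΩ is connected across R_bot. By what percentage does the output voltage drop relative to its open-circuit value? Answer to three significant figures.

2.11 %

The divider's output (Thévenin) resistance is R_top‖R_bot = 17.64 kΩ.
Fractional drop under load = R_th/(R_th + R_L) = 17.64 / (17.64 + 818) = 0.02112.
So the output falls by 2.11 %.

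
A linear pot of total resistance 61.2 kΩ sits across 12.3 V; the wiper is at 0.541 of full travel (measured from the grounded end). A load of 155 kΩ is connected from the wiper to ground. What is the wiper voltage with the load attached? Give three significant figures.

The wiper splits the pot into (1−α)R = 28.09 kΩ above and αR = 33.11 kΩ below.
Lower section ‖ load = 27.28 kΩ.
V_wiper = 12.3 × 27.28/(28.09 + 27.28) = 6.06 V.

V ≈ 6.06 V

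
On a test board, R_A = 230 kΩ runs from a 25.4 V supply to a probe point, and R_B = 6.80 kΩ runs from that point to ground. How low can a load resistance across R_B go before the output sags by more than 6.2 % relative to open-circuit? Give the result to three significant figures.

R_L(min) ≈ 99.9 kΩ

Output resistance R_th = R_A‖R_B = (230 × 6.80)/236.8 = 6.605 kΩ.
The fractional drop is R_th/(R_th + R_L); requiring this ≤ 0.0620 gives R_L ≥ R_th(1/0.0620 − 1) = 6.605 × 15.13 = 99.9 kΩ.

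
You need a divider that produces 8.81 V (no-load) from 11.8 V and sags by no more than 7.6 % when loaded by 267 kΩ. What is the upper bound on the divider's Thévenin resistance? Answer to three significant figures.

Loading drop = R_th/(R_th + R_L) ≤ 0.0760, so R_th ≤ R_L · ε/(1−ε) = 267 kΩ × 0.0760/0.9240 = 22.0 kΩ.
(Any R1, R2 with R2/(R1+R2) = 0.747 and R1‖R2 ≤ 22.0 kΩ will meet the spec.)

R_th ≤ 22.0 kΩ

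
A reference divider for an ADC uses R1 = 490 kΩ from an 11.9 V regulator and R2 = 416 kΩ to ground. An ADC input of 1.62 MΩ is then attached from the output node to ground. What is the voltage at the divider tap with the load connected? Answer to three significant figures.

V_out ≈ 4.80 V

The load sits in parallel with R2: R2‖R_L = (416 × 1620) / (416 + 1620) = 331.0 kΩ.
V_out = 11.9 × 331.0 / (490 + 331.0) = 11.9 × 331.0/821.0 = 4.80 V.
(Unloaded it would have been 5.46 V.)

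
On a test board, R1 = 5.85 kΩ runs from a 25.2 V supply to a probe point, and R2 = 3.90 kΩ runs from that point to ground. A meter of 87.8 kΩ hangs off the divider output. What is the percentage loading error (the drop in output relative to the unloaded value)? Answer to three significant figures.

2.60 %

The divider's output (Thévenin) resistance is R1‖R2 = 2.340 kΩ.
Fractional drop under load = R_th/(R_th + R_L) = 2.340 / (2.340 + 87.8) = 0.02596.
So the output falls by 2.60 %.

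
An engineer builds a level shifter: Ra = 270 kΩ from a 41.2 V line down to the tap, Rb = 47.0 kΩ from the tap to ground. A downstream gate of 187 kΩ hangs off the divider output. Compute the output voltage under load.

V_out ≈ 5.03 V

The load sits in parallel with Rb: Rb‖R_L = (47.0 × 187) / (47.0 + 187) = 37.56 kΩ.
V_out = 41.2 × 37.56 / (270 + 37.56) = 41.2 × 37.56/307.6 = 5.03 V.
(Unloaded it would have been 6.11 V.)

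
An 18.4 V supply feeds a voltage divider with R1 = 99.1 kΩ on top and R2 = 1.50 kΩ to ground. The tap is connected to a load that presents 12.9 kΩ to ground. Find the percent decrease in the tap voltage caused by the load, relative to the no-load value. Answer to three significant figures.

10.3 %

The divider's output (Thévenin) resistance is R1‖R2 = 1.478 kΩ.
Fractional drop under load = R_th/(R_th + R_L) = 1.478 / (1.478 + 12.9) = 0.1028.
So the output falls by 10.3 %.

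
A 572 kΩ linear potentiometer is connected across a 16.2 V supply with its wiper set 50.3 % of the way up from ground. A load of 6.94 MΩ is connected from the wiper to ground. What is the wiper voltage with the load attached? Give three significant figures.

V ≈ 7.98 V

The wiper splits the pot into (1−α)R = 284.3 kΩ above and αR = 287.7 kΩ below.
Lower section ‖ load = 276.3 kΩ.
V_wiper = 16.2 × 276.3/(284.3 + 276.3) = 7.98 V.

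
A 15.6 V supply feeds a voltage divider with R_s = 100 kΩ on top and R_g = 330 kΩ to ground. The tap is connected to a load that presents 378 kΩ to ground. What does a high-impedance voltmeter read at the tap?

V_out ≈ 9.95 V

The load sits in parallel with R_g: R_g‖R_L = (330 × 378) / (330 + 378) = 176.2 kΩ.
V_out = 15.6 × 176.2 / (100 + 176.2) = 15.6 × 176.2/276.2 = 9.95 V.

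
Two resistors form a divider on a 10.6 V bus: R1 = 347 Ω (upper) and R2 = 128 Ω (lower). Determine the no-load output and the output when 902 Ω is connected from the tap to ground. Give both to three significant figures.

Unloaded: 2.86 V; loaded: 2.59 V

Open-circuit: V = 10.6 × 128/(347 + 128) = 2.86 V.
With the load, R2 becomes R2‖R_L = 112.1 Ω, so V = 10.6 × 112.1/459.1 = 2.59 V.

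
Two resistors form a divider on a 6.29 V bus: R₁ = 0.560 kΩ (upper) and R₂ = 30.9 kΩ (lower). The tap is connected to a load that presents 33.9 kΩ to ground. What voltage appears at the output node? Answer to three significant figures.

The load sits in parallel with R₂: R₂‖R_L = (30900 × 33900) / (30900 + 33900) = 16170 Ω.
V_out = 6.29 × 16170 / (560 + 16170) = 6.29 × 16170/16730 = 6.08 V.
(Unloaded it would have been 6.18 V.)

V_out ≈ 6.08 V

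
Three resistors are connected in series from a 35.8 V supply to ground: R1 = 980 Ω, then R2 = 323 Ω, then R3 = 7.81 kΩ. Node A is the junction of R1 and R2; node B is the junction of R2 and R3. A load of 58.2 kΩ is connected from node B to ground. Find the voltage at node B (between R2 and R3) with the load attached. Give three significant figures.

At node B, R3 is in parallel with the load: R3‖R_L = 6886 Ω.
Below node A the resistance is R2 + (R3‖R_L) = 7209 Ω, so V_A = 35.8 × 7209/8189 = 31.52 V.
Then V_B = V_A × (R3‖R_L)/(R2 + R3‖R_L) = 31.52 × 6886/7209 = 30.1 V.

V ≈ 30.1 V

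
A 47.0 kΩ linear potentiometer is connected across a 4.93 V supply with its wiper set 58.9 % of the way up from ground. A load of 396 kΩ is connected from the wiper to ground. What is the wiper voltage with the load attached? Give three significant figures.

The wiper splits the pot into (1−α)R = 19.32 kΩ above and αR = 27.68 kΩ below.
Lower section ‖ load = 25.87 kΩ.
V_wiper = 4.93 × 25.87/(19.32 + 25.87) = 2.82 V.

V ≈ 2.82 V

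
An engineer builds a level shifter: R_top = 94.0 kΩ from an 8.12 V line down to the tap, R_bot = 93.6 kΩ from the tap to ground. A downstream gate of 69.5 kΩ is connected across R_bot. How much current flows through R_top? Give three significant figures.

I ≈ 0.0606 mA

R_bot‖R_L = 39.88 kΩ, so the source sees R_top + R_bot‖R_L = 133.9 kΩ.
I = 8.12 V / 133.9 kΩ = 0.0606 mA.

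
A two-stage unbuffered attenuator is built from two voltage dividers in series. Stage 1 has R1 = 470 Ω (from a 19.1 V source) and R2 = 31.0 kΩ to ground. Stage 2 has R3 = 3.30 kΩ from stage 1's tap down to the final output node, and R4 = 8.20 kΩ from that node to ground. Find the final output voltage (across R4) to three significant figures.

V_out ≈ 12.9 V

Stage 2 presents R3+R4 = 11500 Ω as a load on stage 1's tap.
Stage 1's lower leg becomes R2‖(R3+R4) = 8388 Ω, so V_mid = 19.1 × 8388/8858 = 18.09 V.
Stage 2 is itself unloaded: V_out = V_mid × R4/(R3+R4) = 18.09 × 8200/11500 = 12.9 V.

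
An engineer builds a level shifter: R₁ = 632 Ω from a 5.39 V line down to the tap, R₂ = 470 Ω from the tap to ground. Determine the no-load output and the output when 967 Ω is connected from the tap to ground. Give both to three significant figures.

Unloaded: 2.30 V; loaded: 1.80 V

Open-circuit: V = 5.39 × 470/(632 + 470) = 2.30 V.
With the load, R₂ becomes R₂‖R_L = 316.3 Ω, so V = 5.39 × 316.3/948.3 = 1.80 V.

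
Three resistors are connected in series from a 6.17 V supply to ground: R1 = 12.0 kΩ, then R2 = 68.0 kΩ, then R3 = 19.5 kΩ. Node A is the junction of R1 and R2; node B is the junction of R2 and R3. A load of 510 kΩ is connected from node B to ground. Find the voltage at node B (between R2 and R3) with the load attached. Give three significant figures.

V ≈ 1.17 V

At node B, R3 is in parallel with the load: R3‖R_L = 18.78 kΩ.
Below node A the resistance is R2 + (R3‖R_L) = 86.78 kΩ, so V_A = 6.17 × 86.78/98.78 = 5.420 V.
Then V_B = V_A × (R3‖R_L)/(R2 + R3‖R_L) = 5.420 × 18.78/86.78 = 1.17 V.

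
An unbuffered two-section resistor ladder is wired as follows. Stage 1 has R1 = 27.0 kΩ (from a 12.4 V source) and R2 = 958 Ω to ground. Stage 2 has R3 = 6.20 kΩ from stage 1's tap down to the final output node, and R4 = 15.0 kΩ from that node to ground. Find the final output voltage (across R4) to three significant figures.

Stage 2 presents R3+R4 = 21200 Ω as a load on stage 1's tap.
Stage 1's lower leg becomes R2‖(R3+R4) = 916.6 Ω, so V_mid = 12.4 × 916.6/27920 = 0.4071 V.
Stage 2 is itself unloaded: V_out = V_mid × R4/(R3+R4) = 0.4071 × 15000/21200 = 0.288 V.

V_out ≈ 0.288 V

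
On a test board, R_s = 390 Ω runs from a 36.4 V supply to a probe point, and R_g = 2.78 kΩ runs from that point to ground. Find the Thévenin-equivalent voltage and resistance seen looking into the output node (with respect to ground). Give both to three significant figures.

V_th = 31.9 V, R_th = 342 Ω

V_th is the open-circuit tap voltage: 36.4 × 2780/(390 + 2780) = 31.9 V.
With the supply zeroed, R_s and R_g appear in parallel from the tap: R_th = R_s‖R_g = (390 × 2780)/3170 = 342 Ω.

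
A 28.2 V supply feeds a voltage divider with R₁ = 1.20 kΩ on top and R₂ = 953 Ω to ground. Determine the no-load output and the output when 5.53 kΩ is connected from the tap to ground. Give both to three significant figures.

Open-circuit: V = 28.2 × 953/(1200 + 953) = 12.5 V.
With the load, R₂ becomes R₂‖R_L = 812.9 Ω, so V = 28.2 × 812.9/2013 = 11.4 V.

Unloaded: 12.5 V; loaded: 11.4 V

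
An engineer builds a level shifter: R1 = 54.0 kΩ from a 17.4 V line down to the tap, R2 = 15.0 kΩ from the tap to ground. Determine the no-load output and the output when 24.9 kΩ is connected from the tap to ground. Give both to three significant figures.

Unloaded: 3.78 V; loaded: 2.57 V

Open-circuit: V = 17.4 × 15.0/(54.0 + 15.0) = 3.78 V.
With the load, R2 becomes R2‖R_L = 9.361 kΩ, so V = 17.4 × 9.361/63.36 = 2.57 V.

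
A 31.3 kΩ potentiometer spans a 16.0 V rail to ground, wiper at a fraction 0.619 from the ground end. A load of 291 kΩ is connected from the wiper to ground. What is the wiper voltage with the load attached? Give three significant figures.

The wiper splits the pot into (1−α)R = 11.93 kΩ above and αR = 19.37 kΩ below.
Lower section ‖ load = 18.17 kΩ.
V_wiper = 16.0 × 18.17/(11.93 + 18.17) = 9.66 V.

V ≈ 9.66 V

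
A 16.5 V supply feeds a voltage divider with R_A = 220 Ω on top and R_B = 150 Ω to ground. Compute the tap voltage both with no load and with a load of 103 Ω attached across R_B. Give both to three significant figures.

Open-circuit: V = 16.5 × 150/(220 + 150) = 6.69 V.
With the load, R_B becomes R_B‖R_L = 61.07 Ω, so V = 16.5 × 61.07/281.1 = 3.58 V.

Unloaded: 6.69 V; loaded: 3.58 V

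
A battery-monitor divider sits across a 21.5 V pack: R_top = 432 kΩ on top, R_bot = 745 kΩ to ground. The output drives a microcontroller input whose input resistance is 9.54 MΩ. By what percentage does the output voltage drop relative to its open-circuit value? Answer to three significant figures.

The divider's output (Thévenin) resistance is R_top‖R_bot = 273.4 kΩ.
Fractional drop under load = R_th/(R_th + R_L) = 273.4 / (273.4 + 9540) = 0.02786.
So the output falls by 2.79 %.

2.79 %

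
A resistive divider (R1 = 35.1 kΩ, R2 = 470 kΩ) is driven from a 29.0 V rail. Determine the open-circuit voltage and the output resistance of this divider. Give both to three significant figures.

V_th = 27.0 V, R_th = 32.7 kΩ

V_th is the open-circuit tap voltage: 29.0 × 470/(35.1 + 470) = 27.0 V.
With the supply zeroed, R1 and R2 appear in parallel from the tap: R_th = R1‖R2 = (35.1 × 470)/505.1 = 32.7 kΩ.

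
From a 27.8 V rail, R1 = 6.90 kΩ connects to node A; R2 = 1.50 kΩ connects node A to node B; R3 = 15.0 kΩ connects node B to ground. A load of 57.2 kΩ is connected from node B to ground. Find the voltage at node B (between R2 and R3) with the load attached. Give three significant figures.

At node B, R3 is in parallel with the load: R3‖R_L = 11.88 kΩ.
Below node A the resistance is R2 + (R3‖R_L) = 13.38 kΩ, so V_A = 27.8 × 13.38/20.28 = 18.34 V.
Then V_B = V_A × (R3‖R_L)/(R2 + R3‖R_L) = 18.34 × 11.88/13.38 = 16.3 V.

V ≈ 16.3 V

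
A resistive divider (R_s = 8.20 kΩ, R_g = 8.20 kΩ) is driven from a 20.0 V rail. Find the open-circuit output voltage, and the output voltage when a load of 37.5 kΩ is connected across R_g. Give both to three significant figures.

Open-circuit: V = 20.0 × 8.20/(8.20 + 8.20) = 10.0 V.
With the load, R_g becomes R_g‖R_L = 6.729 kΩ, so V = 20.0 × 6.729/14.93 = 9.01 V.

Unloaded: 10.0 V; loaded: 9.01 V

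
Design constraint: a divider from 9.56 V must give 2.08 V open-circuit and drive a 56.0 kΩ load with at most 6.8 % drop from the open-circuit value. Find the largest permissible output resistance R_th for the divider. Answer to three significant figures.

Loading drop = R_th/(R_th + R_L) ≤ 0.0680, so R_th ≤ R_L · ε/(1−ε) = 56.0 kΩ × 0.0680/0.9320 = 4.09 kΩ.

R_th ≤ 4.09 kΩ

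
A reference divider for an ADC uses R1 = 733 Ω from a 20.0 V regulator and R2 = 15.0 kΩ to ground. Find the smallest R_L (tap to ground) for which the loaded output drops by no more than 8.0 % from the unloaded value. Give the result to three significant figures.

R_L(min) ≈ 8.04 kΩ

Output resistance R_th = R1‖R2 = (733 × 15000)/15730 = 698.8 Ω.
The fractional drop is R_th/(R_th + R_L); requiring this ≤ 0.0800 gives R_L ≥ R_th(1/0.0800 − 1) = 698.8 × 11.50 = 8.04 kΩ.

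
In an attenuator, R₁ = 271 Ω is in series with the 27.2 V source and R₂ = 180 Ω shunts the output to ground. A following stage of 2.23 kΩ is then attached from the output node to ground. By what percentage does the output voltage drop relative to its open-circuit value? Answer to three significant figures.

4.63 %

The divider's output (Thévenin) resistance is R₁‖R₂ = 108.2 Ω.
Fractional drop under load = R_th/(R_th + R_L) = 108.2 / (108.2 + 2230) = 0.04626.
So the output falls by 4.63 %.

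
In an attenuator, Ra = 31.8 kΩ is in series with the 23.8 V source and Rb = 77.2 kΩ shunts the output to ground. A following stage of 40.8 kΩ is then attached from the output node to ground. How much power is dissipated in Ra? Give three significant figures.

Total resistance from the source is Ra + (Rb‖R_L) = 58.49 kΩ, so I = 23.8/58.49 kΩ = 0.4069 mA.
P = I²·Ra = (0.4069 mA)² × 31.8 kΩ = 5.26 mW.

P ≈ 5.26 mW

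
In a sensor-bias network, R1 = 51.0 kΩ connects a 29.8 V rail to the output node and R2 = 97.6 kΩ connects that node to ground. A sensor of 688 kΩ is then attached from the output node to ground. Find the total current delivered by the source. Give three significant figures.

I ≈ 0.218 mA

R2‖R_L = 85.47 kΩ, so the source sees R1 + R2‖R_L = 136.5 kΩ.
I = 29.8 V / 136.5 kΩ = 0.218 mA.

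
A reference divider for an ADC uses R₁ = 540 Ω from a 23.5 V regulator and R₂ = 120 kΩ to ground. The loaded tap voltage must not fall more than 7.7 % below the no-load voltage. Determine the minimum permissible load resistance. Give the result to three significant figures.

Output resistance R_th = R₁‖R₂ = (540 × 120000)/120500 = 537.6 Ω.
The fractional drop is R_th/(R_th + R_L); requiring this ≤ 0.0770 gives R_L ≥ R_th(1/0.0770 − 1) = 537.6 × 11.99 = 6.44 kΩ.

R_L(min) ≈ 6.44 kΩ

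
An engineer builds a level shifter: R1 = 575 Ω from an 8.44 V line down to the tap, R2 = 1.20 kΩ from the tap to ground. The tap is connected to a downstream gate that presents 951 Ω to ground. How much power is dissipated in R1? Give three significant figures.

Total resistance from the source is R1 + (R2‖R_L) = 1106 Ω, so I = 8.44/1106 Ω = 7.634 mA.
P = I²·R1 = (7.634 mA)² × 575 Ω = 33.5 mW.

P ≈ 33.5 mW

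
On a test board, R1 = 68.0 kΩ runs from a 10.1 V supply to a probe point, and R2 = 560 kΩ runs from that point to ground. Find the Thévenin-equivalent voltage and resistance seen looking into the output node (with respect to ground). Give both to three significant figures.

V_th = 9.01 V, R_th = 60.6 kΩ

V_th is the open-circuit tap voltage: 10.1 × 560/(68.0 + 560) = 9.01 V.
With the supply zeroed, R1 and R2 appear in parallel from the tap: R_th = R1‖R2 = (68.0 × 560)/628.0 = 60.6 kΩ.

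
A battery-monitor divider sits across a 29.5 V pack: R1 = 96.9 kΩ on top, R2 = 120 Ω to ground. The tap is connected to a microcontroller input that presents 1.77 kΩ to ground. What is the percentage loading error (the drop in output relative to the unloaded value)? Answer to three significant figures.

The divider's output (Thévenin) resistance is R1‖R2 = 119.9 Ω.
Fractional drop under load = R_th/(R_th + R_L) = 119.9 / (119.9 + 1770) = 0.06342.
So the output falls by 6.34 %.

6.34 %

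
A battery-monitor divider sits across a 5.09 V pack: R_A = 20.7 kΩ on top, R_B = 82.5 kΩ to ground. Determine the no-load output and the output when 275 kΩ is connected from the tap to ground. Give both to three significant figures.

Open-circuit: V = 5.09 × 82.5/(20.7 + 82.5) = 4.07 V.
With the load, R_B becomes R_B‖R_L = 63.46 kΩ, so V = 5.09 × 63.46/84.16 = 3.84 V.

Unloaded: 4.07 V; loaded: 3.84 V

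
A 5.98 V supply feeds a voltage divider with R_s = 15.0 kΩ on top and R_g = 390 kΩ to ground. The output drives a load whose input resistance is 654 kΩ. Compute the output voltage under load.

V_out ≈ 5.63 V

The load sits in parallel with R_g: R_g‖R_L = (390 × 654) / (390 + 654) = 244.3 kΩ.
V_out = 5.98 × 244.3 / (15.0 + 244.3) = 5.98 × 244.3/259.3 = 5.63 V.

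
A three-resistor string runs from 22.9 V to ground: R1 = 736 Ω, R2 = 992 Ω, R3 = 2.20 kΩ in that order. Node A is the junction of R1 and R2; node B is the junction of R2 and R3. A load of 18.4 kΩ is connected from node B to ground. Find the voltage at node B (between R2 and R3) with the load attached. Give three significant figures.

V ≈ 12.2 V

At node B, R3 is in parallel with the load: R3‖R_L = 1965 Ω.
Below node A the resistance is R2 + (R3‖R_L) = 2957 Ω, so V_A = 22.9 × 2957/3693 = 18.34 V.
Then V_B = V_A × (R3‖R_L)/(R2 + R3‖R_L) = 18.34 × 1965/2957 = 12.2 V.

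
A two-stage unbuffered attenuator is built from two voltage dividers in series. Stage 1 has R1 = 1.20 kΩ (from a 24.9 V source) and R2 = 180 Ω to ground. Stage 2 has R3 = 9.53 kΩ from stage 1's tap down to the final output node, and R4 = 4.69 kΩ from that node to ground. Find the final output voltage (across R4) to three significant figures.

V_out ≈ 1.06 V

Stage 2 presents R3+R4 = 14220 Ω as a load on stage 1's tap.
Stage 1's lower leg becomes R2‖(R3+R4) = 177.8 Ω, so V_mid = 24.9 × 177.8/1378 = 3.212 V.
Stage 2 is itself unloaded: V_out = V_mid × R4/(R3+R4) = 3.212 × 4690/14220 = 1.06 V.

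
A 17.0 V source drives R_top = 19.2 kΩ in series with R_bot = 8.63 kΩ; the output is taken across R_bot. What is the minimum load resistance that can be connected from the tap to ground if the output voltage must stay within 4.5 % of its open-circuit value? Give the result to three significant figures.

Output resistance R_th = R_top‖R_bot = (19.2 × 8.63)/27.83 = 5.954 kΩ.
The fractional drop is R_th/(R_th + R_L); requiring this ≤ 0.0450 gives R_L ≥ R_th(1/0.0450 − 1) = 5.954 × 21.22 = 126 kΩ.

R_L(min) ≈ 126 kΩ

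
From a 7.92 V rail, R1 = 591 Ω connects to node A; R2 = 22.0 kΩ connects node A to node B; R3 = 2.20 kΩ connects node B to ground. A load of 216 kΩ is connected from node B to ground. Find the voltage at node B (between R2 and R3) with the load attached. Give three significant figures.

At node B, R3 is in parallel with the load: R3‖R_L = 2178 Ω.
Below node A the resistance is R2 + (R3‖R_L) = 24180 Ω, so V_A = 7.92 × 24180/24770 = 7.731 V.
Then V_B = V_A × (R3‖R_L)/(R2 + R3‖R_L) = 7.731 × 2178/24180 = 0.696 V.

V ≈ 0.696 V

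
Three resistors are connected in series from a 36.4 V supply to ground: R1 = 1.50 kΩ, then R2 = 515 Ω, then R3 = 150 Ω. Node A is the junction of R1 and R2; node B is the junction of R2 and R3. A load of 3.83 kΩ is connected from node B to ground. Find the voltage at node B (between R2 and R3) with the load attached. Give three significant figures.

V ≈ 2.43 V

At node B, R3 is in parallel with the load: R3‖R_L = 144.3 Ω.
Below node A the resistance is R2 + (R3‖R_L) = 659.3 Ω, so V_A = 36.4 × 659.3/2159 = 11.11 V.
Then V_B = V_A × (R3‖R_L)/(R2 + R3‖R_L) = 11.11 × 144.3/659.3 = 2.43 V.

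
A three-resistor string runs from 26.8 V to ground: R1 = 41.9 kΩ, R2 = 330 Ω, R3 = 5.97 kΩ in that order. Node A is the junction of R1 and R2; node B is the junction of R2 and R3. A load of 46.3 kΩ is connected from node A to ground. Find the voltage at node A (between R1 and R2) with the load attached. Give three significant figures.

Below node A the series string R2+R3 = 6300 Ω sits in parallel with the 46300 Ω load: 5545 Ω.
V_A = 26.8 × 5545/(41900 + 5545) = 3.13 V.

V ≈ 3.13 V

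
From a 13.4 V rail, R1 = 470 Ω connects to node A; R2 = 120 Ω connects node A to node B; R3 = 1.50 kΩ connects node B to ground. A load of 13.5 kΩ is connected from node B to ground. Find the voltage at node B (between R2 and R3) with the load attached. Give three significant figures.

V ≈ 9.32 V

At node B, R3 is in parallel with the load: R3‖R_L = 1350 Ω.
Below node A the resistance is R2 + (R3‖R_L) = 1470 Ω, so V_A = 13.4 × 1470/1940 = 10.15 V.
Then V_B = V_A × (R3‖R_L)/(R2 + R3‖R_L) = 10.15 × 1350/1470 = 9.32 V.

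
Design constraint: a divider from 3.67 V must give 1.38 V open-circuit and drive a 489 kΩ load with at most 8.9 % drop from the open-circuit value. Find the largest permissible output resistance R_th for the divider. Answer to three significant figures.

R_th ≤ 47.8 kΩ

Loading drop = R_th/(R_th + R_L) ≤ 0.0890, so R_th ≤ R_L · ε/(1−ε) = 489 kΩ × 0.0890/0.9110 = 47.8 kΩ.
(Any R1, R2 with R2/(R1+R2) = 0.376 and R1‖R2 ≤ 47.8 kΩ will meet the spec.)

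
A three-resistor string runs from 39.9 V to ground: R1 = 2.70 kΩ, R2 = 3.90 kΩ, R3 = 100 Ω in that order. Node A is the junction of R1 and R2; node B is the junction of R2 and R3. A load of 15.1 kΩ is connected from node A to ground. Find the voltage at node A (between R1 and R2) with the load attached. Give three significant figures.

V ≈ 21.5 V

Below node A the series string R2+R3 = 4000 Ω sits in parallel with the 15100 Ω load: 3162 Ω.
V_A = 39.9 × 3162/(2700 + 3162) = 21.5 V.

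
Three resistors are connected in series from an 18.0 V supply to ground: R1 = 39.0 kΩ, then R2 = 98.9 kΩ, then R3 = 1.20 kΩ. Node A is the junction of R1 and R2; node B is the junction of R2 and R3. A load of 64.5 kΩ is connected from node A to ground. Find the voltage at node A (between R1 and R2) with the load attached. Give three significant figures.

Below node A the series string R2+R3 = 100.1 kΩ sits in parallel with the 64.5 kΩ load: 39.23 kΩ.
V_A = 18.0 × 39.23/(39.0 + 39.23) = 9.03 V.

V ≈ 9.03 V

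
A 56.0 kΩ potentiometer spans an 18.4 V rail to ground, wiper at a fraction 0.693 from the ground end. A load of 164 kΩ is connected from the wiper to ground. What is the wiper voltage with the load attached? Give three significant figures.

The wiper splits the pot into (1−α)R = 17.19 kΩ above and αR = 38.81 kΩ below.
Lower section ‖ load = 31.38 kΩ.
V_wiper = 18.4 × 31.38/(17.19 + 31.38) = 11.9 V.

V ≈ 11.9 V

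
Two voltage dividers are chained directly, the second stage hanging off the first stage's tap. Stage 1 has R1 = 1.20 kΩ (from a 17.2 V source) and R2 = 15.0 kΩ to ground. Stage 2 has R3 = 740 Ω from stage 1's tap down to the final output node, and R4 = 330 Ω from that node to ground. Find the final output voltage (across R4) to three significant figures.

V_out ≈ 2.41 V

Stage 2 presents R3+R4 = 1070 Ω as a load on stage 1's tap.
Stage 1's lower leg becomes R2‖(R3+R4) = 998.8 Ω, so V_mid = 17.2 × 998.8/2199 = 7.813 V.
Stage 2 is itself unloaded: V_out = V_mid × R4/(R3+R4) = 7.813 × 330/1070 = 2.41 V.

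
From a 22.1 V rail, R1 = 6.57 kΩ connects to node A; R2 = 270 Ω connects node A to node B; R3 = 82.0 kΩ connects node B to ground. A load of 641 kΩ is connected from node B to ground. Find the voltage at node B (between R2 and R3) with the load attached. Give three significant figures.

V ≈ 20.2 V

At node B, R3 is in parallel with the load: R3‖R_L = 72700 Ω.
Below node A the resistance is R2 + (R3‖R_L) = 72970 Ω, so V_A = 22.1 × 72970/79540 = 20.27 V.
Then V_B = V_A × (R3‖R_L)/(R2 + R3‖R_L) = 20.27 × 72700/72970 = 20.2 V.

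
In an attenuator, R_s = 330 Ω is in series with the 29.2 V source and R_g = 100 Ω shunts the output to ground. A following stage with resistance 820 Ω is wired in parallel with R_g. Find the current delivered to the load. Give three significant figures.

R_g‖R_L = 89.13 Ω; V_out = 29.2 × 89.13/419.1 = 6.210 V.
I_L = V_out / R_L = 6.210 / 820 Ω = 7.57 mA.

I_L ≈ 7.57 mA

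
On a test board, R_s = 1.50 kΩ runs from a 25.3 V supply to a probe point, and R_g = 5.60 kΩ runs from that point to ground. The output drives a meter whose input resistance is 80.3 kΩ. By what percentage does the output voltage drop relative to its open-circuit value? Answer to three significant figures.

The divider's output (Thévenin) resistance is R_s‖R_g = 1.183 kΩ.
Fractional drop under load = R_th/(R_th + R_L) = 1.183 / (1.183 + 80.3) = 0.01452.
So the output falls by 1.45 %.

1.45 %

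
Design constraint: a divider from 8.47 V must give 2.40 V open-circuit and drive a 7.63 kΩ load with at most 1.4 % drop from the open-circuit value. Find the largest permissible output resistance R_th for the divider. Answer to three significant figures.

R_th ≤ 108 Ω

Loading drop = R_th/(R_th + R_L) ≤ 0.0140, so R_th ≤ R_L · ε/(1−ε) = 7.63 kΩ × 0.0140/0.9860 = 108 Ω.
(Any R1, R2 with R2/(R1+R2) = 0.283 and R1‖R2 ≤ 108 Ω will meet the spec.)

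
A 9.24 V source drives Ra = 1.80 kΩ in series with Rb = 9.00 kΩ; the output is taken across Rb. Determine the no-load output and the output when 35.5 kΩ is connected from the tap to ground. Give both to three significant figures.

Open-circuit: V = 9.24 × 9.00/(1.80 + 9.00) = 7.70 V.
With the load, Rb becomes Rb‖R_L = 7.180 kΩ, so V = 9.24 × 7.180/8.980 = 7.39 V.

Unloaded: 7.70 V; loaded: 7.39 V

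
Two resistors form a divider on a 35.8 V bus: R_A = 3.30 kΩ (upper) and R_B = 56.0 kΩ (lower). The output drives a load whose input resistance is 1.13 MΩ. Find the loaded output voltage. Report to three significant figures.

The load sits in parallel with R_B: R_B‖R_L = (56.0 × 1130) / (56.0 + 1130) = 53.36 kΩ.
V_out = 35.8 × 53.36 / (3.30 + 53.36) = 35.8 × 53.36/56.66 = 33.7 V.

V_out ≈ 33.7 V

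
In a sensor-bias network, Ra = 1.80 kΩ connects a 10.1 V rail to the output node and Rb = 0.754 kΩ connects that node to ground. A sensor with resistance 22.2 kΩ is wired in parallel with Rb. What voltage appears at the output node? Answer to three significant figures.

The load sits in parallel with Rb: Rb‖R_L = (754 × 22200) / (754 + 22200) = 729.2 Ω.
V_out = 10.1 × 729.2 / (1800 + 729.2) = 10.1 × 729.2/2529 = 2.91 V.

V_out ≈ 2.91 V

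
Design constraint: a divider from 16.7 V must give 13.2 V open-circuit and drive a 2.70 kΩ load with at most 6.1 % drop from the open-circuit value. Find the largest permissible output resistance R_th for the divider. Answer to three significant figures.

R_th ≤ 175 Ω

Loading drop = R_th/(R_th + R_L) ≤ 0.0610, so R_th ≤ R_L · ε/(1−ε) = 2.70 kΩ × 0.0610/0.9390 = 175 Ω.
(Any R1, R2 with R2/(R1+R2) = 0.790 and R1‖R2 ≤ 175 Ω will meet the spec.)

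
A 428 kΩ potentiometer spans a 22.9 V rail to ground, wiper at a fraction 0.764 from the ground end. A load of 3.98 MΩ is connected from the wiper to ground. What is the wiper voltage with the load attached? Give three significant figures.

The wiper splits the pot into (1−α)R = 101.0 kΩ above and αR = 327.0 kΩ below.
Lower section ‖ load = 302.2 kΩ.
V_wiper = 22.9 × 302.2/(101.0 + 302.2) = 17.2 V.

V ≈ 17.2 V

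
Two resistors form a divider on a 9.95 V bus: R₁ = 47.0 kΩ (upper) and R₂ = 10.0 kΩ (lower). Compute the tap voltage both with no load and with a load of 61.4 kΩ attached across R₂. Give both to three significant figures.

Open-circuit: V = 9.95 × 10.0/(47.0 + 10.0) = 1.75 V.
With the load, R₂ becomes R₂‖R_L = 8.599 kΩ, so V = 9.95 × 8.599/55.60 = 1.54 V.

Unloaded: 1.75 V; loaded: 1.54 V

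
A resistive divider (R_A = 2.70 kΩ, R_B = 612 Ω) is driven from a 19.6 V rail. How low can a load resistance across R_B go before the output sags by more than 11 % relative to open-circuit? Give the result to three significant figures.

R_L(min) ≈ 4.04 kΩ

Output resistance R_th = R_A‖R_B = (2700 × 612)/3312 = 498.9 Ω.
The fractional drop is R_th/(R_th + R_L); requiring this ≤ 0.110 gives R_L ≥ R_th(1/0.110 − 1) = 498.9 × 8.091 = 4.04 kΩ.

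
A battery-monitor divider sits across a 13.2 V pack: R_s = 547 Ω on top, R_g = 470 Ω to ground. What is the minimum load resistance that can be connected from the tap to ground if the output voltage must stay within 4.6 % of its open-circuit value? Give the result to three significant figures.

R_L(min) ≈ 5.24 kΩ

Output resistance R_th = R_s‖R_g = (547 × 470)/1017 = 252.8 Ω.
The fractional drop is R_th/(R_th + R_L); requiring this ≤ 0.0460 gives R_L ≥ R_th(1/0.0460 − 1) = 252.8 × 20.74 = 5.24 kΩ.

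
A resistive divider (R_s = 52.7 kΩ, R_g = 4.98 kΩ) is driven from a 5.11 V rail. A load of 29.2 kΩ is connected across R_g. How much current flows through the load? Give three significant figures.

R_g‖R_L = 4.254 kΩ; V_out = 5.11 × 4.254/56.95 = 0.3817 V.
I_L = V_out / R_L = 0.3817 / 29.2 kΩ = 0.0131 mA.

I_L ≈ 0.0131 mA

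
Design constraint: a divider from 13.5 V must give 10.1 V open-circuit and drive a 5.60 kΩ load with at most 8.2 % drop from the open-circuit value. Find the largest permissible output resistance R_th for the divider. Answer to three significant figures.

R_th ≤ 500 Ω

Loading drop = R_th/(R_th + R_L) ≤ 0.0820, so R_th ≤ R_L · ε/(1−ε) = 5.60 kΩ × 0.0820/0.9180 = 500 Ω.
(Any R1, R2 with R2/(R1+R2) = 0.748 and R1‖R2 ≤ 500 Ω will meet the spec.)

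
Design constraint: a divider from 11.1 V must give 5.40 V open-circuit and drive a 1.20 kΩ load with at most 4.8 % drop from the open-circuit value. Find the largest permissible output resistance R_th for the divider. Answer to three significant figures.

Loading drop = R_th/(R_th + R_L) ≤ 0.0480, so R_th ≤ R_L · ε/(1−ε) = 1.20 kΩ × 0.0480/0.9520 = 60.5 Ω.

R_th ≤ 60.5 Ω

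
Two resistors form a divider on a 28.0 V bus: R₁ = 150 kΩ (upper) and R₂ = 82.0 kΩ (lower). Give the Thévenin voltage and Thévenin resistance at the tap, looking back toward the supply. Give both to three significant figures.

V_th = 9.90 V, R_th = 53.0 kΩ

V_th is the open-circuit tap voltage: 28.0 × 82.0/(150 + 82.0) = 9.90 V.
With the supply zeroed, R₁ and R₂ appear in parallel from the tap: R_th = R₁‖R₂ = (150 × 82.0)/232.0 = 53.0 kΩ.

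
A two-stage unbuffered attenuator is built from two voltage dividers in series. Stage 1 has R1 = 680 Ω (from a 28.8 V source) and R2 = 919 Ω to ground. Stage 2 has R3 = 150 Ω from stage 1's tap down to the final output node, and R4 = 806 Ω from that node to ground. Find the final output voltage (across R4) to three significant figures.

Stage 2 presents R3+R4 = 956.0 Ω as a load on stage 1's tap.
Stage 1's lower leg becomes R2‖(R3+R4) = 468.6 Ω, so V_mid = 28.8 × 468.6/1149 = 11.75 V.
Stage 2 is itself unloaded: V_out = V_mid × R4/(R3+R4) = 11.75 × 806/956.0 = 9.91 V.

V_out ≈ 9.91 V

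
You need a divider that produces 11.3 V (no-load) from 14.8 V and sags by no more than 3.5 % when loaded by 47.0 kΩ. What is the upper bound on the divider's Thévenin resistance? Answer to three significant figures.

R_th ≤ 1.70 kΩ

Loading drop = R_th/(R_th + R_L) ≤ 0.0350, so R_th ≤ R_L · ε/(1−ε) = 47.0 kΩ × 0.0350/0.9650 = 1.70 kΩ.
(Any R1, R2 with R2/(R1+R2) = 0.764 and R1‖R2 ≤ 1.70 kΩ will meet the spec.)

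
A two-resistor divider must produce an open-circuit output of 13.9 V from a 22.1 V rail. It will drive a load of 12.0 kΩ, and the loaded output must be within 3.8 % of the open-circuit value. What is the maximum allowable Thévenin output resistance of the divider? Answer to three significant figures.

R_th ≤ 474 Ω

Loading drop = R_th/(R_th + R_L) ≤ 0.0380, so R_th ≤ R_L · ε/(1−ε) = 12.0 kΩ × 0.0380/0.9620 = 474 Ω.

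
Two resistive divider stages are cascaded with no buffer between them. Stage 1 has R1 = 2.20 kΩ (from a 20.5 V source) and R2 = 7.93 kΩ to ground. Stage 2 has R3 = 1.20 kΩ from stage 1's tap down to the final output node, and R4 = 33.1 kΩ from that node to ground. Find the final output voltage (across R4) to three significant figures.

V_out ≈ 14.7 V

Stage 2 presents R3+R4 = 34.30 kΩ as a load on stage 1's tap.
Stage 1's lower leg becomes R2‖(R3+R4) = 6.441 kΩ, so V_mid = 20.5 × 6.441/8.641 = 15.28 V.
Stage 2 is itself unloaded: V_out = V_mid × R4/(R3+R4) = 15.28 × 33.1/34.30 = 14.7 V.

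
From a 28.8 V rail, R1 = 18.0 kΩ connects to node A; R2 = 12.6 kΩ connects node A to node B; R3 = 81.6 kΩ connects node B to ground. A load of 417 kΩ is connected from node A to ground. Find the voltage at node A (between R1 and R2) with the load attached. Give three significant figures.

Below node A the series string R2+R3 = 94.20 kΩ sits in parallel with the 417 kΩ load: 76.84 kΩ.
V_A = 28.8 × 76.84/(18.0 + 76.84) = 23.3 V.

V ≈ 23.3 V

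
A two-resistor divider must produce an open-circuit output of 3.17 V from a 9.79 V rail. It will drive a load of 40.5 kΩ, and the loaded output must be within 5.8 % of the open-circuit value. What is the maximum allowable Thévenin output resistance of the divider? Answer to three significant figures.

R_th ≤ 2.49 kΩ

Loading drop = R_th/(R_th + R_L) ≤ 0.0580, so R_th ≤ R_L · ε/(1−ε) = 40.5 kΩ × 0.0580/0.9420 = 2.49 kΩ.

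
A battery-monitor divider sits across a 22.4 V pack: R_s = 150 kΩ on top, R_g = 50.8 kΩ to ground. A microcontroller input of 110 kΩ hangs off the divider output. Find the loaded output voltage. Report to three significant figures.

The load sits in parallel with R_g: R_g‖R_L = (50.8 × 110) / (50.8 + 110) = 34.75 kΩ.
V_out = 22.4 × 34.75 / (150 + 34.75) = 22.4 × 34.75/184.8 = 4.21 V.

V_out ≈ 4.21 V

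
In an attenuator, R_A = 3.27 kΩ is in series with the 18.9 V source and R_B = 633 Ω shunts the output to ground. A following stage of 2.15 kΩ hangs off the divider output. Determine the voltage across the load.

The load sits in parallel with R_B: R_B‖R_L = (633 × 2150) / (633 + 2150) = 489.0 Ω.
V_out = 18.9 × 489.0 / (3270 + 489.0) = 18.9 × 489.0/3759 = 2.46 V.

V_out ≈ 2.46 V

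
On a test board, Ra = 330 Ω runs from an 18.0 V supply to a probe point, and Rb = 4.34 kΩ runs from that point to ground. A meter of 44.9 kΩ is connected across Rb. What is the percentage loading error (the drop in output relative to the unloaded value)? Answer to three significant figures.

0.678 %

The divider's output (Thévenin) resistance is Ra‖Rb = 306.7 Ω.
Fractional drop under load = R_th/(R_th + R_L) = 306.7 / (306.7 + 44900) = 0.006784.
So the output falls by 0.678 %.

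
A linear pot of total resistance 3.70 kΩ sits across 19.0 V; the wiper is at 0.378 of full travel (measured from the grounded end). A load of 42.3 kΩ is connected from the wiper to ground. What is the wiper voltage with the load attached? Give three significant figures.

The wiper splits the pot into (1−α)R = 2.301 kΩ above and αR = 1.399 kΩ below.
Lower section ‖ load = 1.354 kΩ.
V_wiper = 19.0 × 1.354/(2.301 + 1.354) = 7.04 V.

V ≈ 7.04 V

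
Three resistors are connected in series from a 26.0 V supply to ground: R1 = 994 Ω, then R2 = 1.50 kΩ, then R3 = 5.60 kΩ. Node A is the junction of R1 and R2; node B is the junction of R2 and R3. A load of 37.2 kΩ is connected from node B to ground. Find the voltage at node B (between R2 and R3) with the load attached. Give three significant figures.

V ≈ 17.2 V

At node B, R3 is in parallel with the load: R3‖R_L = 4867 Ω.
Below node A the resistance is R2 + (R3‖R_L) = 6367 Ω, so V_A = 26.0 × 6367/7361 = 22.49 V.
Then V_B = V_A × (R3‖R_L)/(R2 + R3‖R_L) = 22.49 × 4867/6367 = 17.2 V.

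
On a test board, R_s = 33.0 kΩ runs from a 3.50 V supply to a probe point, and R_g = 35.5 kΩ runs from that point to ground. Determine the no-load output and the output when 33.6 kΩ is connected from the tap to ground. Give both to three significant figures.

Unloaded: 1.81 V; loaded: 1.20 V

Open-circuit: V = 3.50 × 35.5/(33.0 + 35.5) = 1.81 V.
With the load, R_g becomes R_g‖R_L = 17.26 kΩ, so V = 3.50 × 17.26/50.26 = 1.20 V.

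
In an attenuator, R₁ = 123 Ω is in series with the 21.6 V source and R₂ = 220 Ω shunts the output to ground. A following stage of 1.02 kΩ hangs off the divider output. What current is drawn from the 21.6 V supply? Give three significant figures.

R₂‖R_L = 181.0 Ω, so the source sees R₁ + R₂‖R_L = 304.0 Ω.
I = 21.6 V / 304.0 Ω = 71.1 mA.

I ≈ 71.1 mA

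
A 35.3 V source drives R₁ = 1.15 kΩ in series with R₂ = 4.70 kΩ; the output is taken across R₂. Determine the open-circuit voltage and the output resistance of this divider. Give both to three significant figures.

V_th = 28.4 V, R_th = 924 Ω

V_th is the open-circuit tap voltage: 35.3 × 4.70/(1.15 + 4.70) = 28.4 V.
With the supply zeroed, R₁ and R₂ appear in parallel from the tap: R_th = R₁‖R₂ = (1.15 × 4.70)/5.850 = 924 Ω.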